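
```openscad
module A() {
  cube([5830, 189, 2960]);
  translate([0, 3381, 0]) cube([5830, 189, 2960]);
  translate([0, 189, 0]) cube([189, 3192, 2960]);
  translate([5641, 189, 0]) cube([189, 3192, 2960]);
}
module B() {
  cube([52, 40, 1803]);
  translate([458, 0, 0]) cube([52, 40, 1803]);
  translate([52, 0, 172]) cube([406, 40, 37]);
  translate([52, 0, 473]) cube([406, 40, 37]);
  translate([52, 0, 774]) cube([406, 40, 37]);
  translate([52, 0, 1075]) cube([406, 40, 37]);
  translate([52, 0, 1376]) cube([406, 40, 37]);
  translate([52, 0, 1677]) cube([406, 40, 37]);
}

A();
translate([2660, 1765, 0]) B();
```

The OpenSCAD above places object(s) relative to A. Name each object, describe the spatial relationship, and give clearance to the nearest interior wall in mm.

Clearances: x = 2471, y = 1576; minimum 1576 mm.

A is a house frame. B is a ladder. The ladder sits inside the house frame, centred. The clearance to the nearest interior wall is 1576 mm.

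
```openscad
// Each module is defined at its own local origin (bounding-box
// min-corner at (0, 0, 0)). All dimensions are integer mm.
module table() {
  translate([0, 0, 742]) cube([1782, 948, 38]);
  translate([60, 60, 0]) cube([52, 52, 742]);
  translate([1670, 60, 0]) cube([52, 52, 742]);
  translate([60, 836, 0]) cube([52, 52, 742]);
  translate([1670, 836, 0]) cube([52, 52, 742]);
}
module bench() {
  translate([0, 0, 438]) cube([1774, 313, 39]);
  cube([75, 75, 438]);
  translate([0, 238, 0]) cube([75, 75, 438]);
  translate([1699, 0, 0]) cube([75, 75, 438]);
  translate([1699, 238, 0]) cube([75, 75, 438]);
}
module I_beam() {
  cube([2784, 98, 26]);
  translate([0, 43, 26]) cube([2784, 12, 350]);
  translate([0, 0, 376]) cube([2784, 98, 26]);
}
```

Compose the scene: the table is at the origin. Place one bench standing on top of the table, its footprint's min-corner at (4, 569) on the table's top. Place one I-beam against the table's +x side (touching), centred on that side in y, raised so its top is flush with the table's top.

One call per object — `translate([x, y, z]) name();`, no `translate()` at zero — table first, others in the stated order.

table();
translate([4, 569, 780]) bench();
translate([1782, 425, 378]) I_beam();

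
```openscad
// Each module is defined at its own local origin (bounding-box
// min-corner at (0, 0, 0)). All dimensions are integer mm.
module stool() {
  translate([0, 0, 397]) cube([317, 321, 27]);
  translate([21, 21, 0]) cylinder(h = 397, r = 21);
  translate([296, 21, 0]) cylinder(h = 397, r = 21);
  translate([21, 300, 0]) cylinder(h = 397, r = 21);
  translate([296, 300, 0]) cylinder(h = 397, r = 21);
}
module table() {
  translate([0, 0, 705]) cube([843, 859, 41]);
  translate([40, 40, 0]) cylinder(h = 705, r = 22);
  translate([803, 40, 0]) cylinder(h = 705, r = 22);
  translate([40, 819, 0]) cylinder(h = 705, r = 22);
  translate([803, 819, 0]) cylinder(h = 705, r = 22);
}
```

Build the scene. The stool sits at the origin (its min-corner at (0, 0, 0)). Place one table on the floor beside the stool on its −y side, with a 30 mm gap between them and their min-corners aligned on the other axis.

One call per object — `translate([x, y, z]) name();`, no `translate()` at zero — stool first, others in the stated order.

stool();
translate([0, -889, 0]) table();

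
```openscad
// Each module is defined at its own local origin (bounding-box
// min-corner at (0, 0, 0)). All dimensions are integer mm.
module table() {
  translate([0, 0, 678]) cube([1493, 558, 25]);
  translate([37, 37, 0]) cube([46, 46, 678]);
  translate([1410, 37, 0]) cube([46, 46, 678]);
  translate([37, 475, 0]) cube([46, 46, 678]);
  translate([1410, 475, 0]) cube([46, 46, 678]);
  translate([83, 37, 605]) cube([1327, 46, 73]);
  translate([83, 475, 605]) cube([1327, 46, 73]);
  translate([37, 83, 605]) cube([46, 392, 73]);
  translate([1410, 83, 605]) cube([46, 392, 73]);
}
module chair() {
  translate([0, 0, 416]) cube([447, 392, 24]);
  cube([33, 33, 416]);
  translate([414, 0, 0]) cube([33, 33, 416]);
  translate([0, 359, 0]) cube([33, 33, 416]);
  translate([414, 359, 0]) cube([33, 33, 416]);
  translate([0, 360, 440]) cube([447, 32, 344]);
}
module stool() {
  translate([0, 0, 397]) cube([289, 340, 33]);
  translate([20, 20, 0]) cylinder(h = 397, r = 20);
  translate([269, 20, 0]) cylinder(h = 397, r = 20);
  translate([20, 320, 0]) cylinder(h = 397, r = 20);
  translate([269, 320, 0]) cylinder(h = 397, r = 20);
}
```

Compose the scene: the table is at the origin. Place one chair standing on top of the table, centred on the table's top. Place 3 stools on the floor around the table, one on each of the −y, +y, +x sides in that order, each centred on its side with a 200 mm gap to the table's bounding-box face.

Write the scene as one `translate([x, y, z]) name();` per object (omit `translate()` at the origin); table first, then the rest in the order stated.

table();
translate([523, 83, 703]) chair();
translate([602, -540, 0]) stool();
translate([602, 758, 0]) stool();
translate([1693, 109, 0]) stool();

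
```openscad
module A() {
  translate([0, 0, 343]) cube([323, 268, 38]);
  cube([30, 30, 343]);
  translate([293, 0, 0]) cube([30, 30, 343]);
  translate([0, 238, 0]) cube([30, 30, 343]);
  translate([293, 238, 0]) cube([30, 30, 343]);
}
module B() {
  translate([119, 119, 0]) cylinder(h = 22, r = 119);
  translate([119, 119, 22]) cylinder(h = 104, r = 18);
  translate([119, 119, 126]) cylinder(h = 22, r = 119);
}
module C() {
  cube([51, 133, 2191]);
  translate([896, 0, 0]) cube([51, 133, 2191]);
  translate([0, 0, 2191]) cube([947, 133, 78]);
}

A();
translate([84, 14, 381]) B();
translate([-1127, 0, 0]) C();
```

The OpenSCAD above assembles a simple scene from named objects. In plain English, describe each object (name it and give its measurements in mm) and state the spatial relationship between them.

A is a four-legged stool. The seat is 323×268 mm, 38 mm thick, top at z = 381 mm. It stands on four square legs, each 30×30 mm in cross-section, from z = 0 to the seat underside, each flush with a corner of the seat.

B is a spool: two coaxial disc flanges of radius 119 mm and thickness 22 mm, joined by a core cylinder of radius 18 mm and height 104 mm. The lower flange rests on z = 0 and the three cylinders share a vertical axis.

C is a rectangular door frame: two vertical jambs of 51×133 mm section, 2191 mm tall, with a clear opening 845 mm wide between their inner faces. A header 78 mm tall and 133 mm deep lies on top of the jambs and spans the full outside width.

The spool is on top of the stool. The door frame is on the floor beside the stool on its −x side.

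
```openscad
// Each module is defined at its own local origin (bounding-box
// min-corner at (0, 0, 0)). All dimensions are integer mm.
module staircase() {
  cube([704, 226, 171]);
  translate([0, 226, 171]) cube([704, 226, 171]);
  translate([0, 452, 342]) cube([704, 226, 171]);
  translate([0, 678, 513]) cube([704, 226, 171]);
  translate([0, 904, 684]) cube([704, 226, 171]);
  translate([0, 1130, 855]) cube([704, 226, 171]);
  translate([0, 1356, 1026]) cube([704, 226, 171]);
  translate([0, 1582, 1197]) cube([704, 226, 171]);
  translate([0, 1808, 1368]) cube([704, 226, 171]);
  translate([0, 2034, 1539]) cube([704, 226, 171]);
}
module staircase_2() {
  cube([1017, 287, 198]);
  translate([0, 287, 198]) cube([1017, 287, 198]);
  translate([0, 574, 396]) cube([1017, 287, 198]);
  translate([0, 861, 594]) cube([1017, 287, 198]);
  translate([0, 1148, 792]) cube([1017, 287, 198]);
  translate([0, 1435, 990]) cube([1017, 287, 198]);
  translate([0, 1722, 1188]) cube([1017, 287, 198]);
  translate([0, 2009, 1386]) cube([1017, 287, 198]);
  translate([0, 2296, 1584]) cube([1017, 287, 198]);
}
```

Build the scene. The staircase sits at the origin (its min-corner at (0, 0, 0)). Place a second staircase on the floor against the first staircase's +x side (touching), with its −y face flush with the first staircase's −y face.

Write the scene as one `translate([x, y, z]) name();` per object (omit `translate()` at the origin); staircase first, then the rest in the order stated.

staircase();
translate([704, 0, 0]) staircase_2();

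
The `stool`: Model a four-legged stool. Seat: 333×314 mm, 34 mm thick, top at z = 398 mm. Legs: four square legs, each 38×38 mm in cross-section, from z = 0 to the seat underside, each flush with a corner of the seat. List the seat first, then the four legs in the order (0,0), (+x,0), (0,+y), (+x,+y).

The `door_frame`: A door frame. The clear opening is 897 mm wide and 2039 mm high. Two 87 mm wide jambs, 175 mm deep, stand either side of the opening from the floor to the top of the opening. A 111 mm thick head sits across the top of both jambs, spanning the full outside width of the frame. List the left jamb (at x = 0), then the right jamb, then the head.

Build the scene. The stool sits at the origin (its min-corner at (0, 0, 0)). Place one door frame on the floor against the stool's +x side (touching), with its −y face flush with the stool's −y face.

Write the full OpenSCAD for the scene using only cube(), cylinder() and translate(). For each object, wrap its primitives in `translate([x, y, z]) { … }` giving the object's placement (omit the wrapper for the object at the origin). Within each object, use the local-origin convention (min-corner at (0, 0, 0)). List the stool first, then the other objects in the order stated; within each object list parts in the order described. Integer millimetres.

translate([0, 0, 364]) cube([333, 314, 34]);
cube([38, 38, 364]);
translate([295, 0, 0]) cube([38, 38, 364]);
translate([0, 276, 0]) cube([38, 38, 364]);
translate([295, 276, 0]) cube([38, 38, 364]);
translate([333, 0, 0]) {
  cube([87, 175, 2039]);
  translate([984, 0, 0]) cube([87, 175, 2039]);
  translate([0, 0, 2039]) cube([1071, 175, 111]);
}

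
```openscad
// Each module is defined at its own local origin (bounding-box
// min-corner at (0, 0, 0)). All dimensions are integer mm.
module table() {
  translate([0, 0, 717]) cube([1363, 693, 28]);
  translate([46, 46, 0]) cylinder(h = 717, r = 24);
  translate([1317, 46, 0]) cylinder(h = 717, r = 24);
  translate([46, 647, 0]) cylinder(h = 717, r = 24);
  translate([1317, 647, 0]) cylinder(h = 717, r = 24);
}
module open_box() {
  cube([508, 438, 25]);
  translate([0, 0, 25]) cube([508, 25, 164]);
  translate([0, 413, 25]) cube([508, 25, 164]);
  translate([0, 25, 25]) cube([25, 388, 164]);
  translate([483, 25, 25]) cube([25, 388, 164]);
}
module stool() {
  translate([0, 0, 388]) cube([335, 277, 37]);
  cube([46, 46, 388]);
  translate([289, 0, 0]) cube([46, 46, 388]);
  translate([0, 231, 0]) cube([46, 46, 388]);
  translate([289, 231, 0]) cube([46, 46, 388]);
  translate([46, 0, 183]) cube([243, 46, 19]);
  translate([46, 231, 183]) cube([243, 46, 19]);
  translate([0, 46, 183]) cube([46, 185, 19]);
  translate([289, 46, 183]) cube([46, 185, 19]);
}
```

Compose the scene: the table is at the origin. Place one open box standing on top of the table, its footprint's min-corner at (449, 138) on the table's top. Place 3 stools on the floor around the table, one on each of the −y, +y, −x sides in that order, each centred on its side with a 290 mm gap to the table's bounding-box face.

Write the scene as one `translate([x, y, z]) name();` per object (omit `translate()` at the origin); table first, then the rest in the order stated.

table();
translate([449, 138, 745]) open_box();
translate([514, -567, 0]) stool();
translate([514, 983, 0]) stool();
translate([-625, 208, 0]) stool();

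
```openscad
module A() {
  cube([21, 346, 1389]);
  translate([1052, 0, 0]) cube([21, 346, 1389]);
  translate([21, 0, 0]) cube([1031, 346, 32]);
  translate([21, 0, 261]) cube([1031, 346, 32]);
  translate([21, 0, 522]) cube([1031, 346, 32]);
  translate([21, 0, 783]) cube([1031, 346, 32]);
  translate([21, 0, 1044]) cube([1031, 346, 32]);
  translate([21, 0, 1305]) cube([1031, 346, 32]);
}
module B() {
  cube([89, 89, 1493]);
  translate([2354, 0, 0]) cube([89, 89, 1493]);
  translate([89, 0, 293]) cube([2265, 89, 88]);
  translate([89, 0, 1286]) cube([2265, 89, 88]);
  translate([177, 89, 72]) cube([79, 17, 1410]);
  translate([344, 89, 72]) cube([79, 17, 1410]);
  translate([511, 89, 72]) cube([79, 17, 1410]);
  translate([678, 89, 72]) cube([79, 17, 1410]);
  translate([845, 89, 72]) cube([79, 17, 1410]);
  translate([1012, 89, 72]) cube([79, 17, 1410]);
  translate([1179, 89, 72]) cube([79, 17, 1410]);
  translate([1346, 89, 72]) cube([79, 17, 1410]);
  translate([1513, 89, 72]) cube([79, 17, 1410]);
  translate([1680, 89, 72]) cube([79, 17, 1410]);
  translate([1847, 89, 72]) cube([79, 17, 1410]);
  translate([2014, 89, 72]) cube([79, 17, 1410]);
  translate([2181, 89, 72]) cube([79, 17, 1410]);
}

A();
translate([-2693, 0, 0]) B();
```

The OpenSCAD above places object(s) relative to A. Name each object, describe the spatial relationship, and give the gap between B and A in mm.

The fence section's nearest face is 250 mm from the bookshelf's −x face.

A is a bookshelf. B is a fence section. The fence section is on the floor beside the bookshelf on its −x side. The gap between the fence section and the bookshelf is 250 mm.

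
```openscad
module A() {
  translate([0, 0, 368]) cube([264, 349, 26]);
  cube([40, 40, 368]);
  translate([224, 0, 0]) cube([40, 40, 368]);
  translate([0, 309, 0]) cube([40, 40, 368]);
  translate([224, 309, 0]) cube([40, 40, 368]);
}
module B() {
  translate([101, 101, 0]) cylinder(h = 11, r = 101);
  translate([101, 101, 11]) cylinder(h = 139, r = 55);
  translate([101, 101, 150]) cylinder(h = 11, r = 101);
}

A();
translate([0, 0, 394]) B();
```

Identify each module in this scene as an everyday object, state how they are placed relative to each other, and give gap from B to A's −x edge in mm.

The spool's min-x is at 0; the stool's min-x is 0; gap = 0 mm.

A is a stool. B is a spool. The spool is on top of the stool. The gap from the spool to the stool's −x edge is 0 mm.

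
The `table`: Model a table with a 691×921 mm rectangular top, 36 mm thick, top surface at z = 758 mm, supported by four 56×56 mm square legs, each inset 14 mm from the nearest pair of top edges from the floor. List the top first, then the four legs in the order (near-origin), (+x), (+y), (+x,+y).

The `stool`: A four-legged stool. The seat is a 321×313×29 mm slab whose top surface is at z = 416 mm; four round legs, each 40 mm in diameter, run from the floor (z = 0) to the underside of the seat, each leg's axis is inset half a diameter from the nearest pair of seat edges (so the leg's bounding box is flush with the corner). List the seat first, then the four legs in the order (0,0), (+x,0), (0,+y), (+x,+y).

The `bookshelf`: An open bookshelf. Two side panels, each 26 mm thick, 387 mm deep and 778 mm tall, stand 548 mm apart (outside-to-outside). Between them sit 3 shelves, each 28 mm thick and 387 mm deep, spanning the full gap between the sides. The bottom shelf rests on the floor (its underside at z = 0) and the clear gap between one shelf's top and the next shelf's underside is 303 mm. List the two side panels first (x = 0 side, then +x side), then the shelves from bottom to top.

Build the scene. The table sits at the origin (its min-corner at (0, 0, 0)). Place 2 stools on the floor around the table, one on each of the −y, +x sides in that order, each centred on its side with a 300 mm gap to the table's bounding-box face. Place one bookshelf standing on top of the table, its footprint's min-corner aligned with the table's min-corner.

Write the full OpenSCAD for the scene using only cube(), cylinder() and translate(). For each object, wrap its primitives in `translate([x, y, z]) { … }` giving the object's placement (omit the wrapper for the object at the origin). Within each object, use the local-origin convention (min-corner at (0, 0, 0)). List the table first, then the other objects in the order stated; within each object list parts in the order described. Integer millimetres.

translate([0, 0, 722]) cube([691, 921, 36]);
translate([14, 14, 0]) cube([56, 56, 722]);
translate([621, 14, 0]) cube([56, 56, 722]);
translate([14, 851, 0]) cube([56, 56, 722]);
translate([621, 851, 0]) cube([56, 56, 722]);
translate([185, -613, 0]) {
  translate([0, 0, 387]) cube([321, 313, 29]);
  translate([20, 20, 0]) cylinder(h = 387, r = 20);
  translate([301, 20, 0]) cylinder(h = 387, r = 20);
  translate([20, 293, 0]) cylinder(h = 387, r = 20);
  translate([301, 293, 0]) cylinder(h = 387, r = 20);
}
translate([991, 304, 0]) {
  translate([0, 0, 387]) cube([321, 313, 29]);
  translate([20, 20, 0]) cylinder(h = 387, r = 20);
  translate([301, 20, 0]) cylinder(h = 387, r = 20);
  translate([20, 293, 0]) cylinder(h = 387, r = 20);
  translate([301, 293, 0]) cylinder(h = 387, r = 20);
}
translate([0, 0, 758]) {
  cube([26, 387, 778]);
  translate([522, 0, 0]) cube([26, 387, 778]);
  translate([26, 0, 0]) cube([496, 387, 28]);
  translate([26, 0, 331]) cube([496, 387, 28]);
  translate([26, 0, 662]) cube([496, 387, 28]);
}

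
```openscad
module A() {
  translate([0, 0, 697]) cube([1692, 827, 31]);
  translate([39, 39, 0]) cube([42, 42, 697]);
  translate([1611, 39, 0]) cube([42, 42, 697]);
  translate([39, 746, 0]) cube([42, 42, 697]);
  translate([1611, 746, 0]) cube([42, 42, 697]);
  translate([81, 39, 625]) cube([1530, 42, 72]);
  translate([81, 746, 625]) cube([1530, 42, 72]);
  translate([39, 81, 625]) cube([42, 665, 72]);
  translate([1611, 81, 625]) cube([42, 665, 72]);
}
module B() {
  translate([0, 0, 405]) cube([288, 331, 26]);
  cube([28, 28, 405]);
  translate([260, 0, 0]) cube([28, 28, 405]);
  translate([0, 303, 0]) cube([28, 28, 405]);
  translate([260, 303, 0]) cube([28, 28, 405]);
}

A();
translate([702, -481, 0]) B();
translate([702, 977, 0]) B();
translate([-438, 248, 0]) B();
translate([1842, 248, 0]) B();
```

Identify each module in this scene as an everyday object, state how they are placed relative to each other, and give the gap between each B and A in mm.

Each stool's nearest face is 150 mm from the table's bounding box.

A is a table. B is a stool. Four stools sit around the table at the −y, +y, −x, +x sides. The gap between each stool and the table is 150 mm.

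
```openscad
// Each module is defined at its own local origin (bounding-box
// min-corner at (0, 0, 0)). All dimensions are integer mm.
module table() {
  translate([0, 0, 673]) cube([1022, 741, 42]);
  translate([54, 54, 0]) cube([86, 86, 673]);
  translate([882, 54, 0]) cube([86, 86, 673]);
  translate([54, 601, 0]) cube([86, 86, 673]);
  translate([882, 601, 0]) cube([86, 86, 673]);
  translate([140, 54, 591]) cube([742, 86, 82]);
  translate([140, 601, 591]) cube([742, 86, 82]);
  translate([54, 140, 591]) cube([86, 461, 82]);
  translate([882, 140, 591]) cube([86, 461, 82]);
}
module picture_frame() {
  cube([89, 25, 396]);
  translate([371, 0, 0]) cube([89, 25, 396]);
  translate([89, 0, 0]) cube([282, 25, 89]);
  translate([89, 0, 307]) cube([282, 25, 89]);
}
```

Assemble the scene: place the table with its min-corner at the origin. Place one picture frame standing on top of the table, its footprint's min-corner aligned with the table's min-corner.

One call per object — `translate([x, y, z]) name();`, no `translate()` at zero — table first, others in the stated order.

table();
translate([0, 0, 715]) picture_frame();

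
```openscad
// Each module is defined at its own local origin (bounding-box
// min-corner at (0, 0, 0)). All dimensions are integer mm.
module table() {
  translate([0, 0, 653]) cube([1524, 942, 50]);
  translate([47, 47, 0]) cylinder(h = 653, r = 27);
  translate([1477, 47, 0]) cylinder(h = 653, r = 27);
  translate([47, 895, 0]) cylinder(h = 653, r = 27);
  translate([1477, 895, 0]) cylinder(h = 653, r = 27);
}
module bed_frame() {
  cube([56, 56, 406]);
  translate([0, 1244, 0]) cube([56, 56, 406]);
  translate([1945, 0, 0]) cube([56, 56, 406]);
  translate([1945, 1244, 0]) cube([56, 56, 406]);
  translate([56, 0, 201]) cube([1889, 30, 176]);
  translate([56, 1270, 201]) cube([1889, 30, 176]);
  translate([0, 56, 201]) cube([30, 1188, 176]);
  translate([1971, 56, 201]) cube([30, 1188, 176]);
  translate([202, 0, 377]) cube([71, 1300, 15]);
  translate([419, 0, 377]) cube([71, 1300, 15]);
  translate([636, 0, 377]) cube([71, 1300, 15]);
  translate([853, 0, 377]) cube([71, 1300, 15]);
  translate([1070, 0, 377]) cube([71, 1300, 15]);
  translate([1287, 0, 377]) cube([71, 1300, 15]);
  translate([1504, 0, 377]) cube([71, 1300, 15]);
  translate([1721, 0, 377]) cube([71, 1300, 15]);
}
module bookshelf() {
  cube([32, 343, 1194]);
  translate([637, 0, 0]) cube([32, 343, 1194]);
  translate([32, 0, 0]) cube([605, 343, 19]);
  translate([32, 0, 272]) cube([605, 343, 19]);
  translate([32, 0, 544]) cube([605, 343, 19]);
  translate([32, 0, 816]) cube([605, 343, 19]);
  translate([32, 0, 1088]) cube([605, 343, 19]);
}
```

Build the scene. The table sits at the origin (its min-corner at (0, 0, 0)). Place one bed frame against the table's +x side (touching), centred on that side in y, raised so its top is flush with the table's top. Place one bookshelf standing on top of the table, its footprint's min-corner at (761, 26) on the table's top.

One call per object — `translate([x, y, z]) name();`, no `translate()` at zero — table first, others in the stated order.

table();
translate([1524, -179, 297]) bed_frame();
translate([761, 26, 703]) bookshelf();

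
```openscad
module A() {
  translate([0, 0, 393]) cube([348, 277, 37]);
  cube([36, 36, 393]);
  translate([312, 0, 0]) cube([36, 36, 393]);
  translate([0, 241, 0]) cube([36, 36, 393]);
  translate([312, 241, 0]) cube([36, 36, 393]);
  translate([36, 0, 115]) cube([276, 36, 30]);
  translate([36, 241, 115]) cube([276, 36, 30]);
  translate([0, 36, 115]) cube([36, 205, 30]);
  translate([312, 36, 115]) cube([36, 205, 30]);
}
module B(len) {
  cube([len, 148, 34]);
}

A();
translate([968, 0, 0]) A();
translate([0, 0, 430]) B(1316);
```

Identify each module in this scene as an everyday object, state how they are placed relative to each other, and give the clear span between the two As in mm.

A is a stool. B is a beam. A beam spans the tops of two stools. The clear span between the two stools is 620 mm.

Second stool starts at x = 968; first ends at x = 348; clear span = 968 − 348 = 620 mm.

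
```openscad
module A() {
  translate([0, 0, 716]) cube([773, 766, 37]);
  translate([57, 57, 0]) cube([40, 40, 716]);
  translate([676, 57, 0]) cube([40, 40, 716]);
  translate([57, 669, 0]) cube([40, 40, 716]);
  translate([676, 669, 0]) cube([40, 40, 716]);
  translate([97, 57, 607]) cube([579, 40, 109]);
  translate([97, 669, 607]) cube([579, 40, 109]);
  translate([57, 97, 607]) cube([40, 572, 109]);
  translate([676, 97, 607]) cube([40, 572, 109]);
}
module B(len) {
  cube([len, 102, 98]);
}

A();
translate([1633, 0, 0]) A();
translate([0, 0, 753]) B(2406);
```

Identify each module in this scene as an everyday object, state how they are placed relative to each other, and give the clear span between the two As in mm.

A is a table. B is a beam. A beam spans the tops of two tables. The clear span between the two tables is 860 mm.

Second table starts at x = 1633; first ends at x = 773; clear span = 1633 − 773 = 860 mm.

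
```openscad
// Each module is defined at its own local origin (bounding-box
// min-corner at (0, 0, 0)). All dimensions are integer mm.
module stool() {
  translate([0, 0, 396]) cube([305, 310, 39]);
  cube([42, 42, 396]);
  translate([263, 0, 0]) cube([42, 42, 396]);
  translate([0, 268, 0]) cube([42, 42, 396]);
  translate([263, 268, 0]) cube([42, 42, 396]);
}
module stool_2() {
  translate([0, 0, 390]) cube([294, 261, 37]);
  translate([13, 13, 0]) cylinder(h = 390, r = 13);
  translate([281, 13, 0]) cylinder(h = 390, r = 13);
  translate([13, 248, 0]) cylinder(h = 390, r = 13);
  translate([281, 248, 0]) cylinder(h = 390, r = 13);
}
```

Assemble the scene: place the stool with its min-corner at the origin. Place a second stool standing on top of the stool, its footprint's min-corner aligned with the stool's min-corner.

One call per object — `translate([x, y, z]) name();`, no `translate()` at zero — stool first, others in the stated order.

stool();
translate([0, 0, 435]) stool_2();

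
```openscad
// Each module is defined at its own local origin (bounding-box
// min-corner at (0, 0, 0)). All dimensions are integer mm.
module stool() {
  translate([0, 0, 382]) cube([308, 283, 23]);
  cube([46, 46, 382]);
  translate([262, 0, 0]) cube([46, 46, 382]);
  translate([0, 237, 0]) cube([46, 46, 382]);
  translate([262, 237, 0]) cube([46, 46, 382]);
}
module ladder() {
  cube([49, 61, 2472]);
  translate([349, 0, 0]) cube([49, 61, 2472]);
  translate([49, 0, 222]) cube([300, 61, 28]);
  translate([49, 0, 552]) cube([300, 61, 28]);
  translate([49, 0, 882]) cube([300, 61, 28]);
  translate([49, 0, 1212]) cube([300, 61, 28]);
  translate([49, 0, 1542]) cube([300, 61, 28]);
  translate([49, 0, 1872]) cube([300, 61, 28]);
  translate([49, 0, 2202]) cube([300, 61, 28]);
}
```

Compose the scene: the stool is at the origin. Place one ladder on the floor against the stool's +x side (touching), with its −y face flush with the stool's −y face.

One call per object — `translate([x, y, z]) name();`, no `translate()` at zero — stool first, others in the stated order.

stool();
translate([308, 0, 0]) ladder();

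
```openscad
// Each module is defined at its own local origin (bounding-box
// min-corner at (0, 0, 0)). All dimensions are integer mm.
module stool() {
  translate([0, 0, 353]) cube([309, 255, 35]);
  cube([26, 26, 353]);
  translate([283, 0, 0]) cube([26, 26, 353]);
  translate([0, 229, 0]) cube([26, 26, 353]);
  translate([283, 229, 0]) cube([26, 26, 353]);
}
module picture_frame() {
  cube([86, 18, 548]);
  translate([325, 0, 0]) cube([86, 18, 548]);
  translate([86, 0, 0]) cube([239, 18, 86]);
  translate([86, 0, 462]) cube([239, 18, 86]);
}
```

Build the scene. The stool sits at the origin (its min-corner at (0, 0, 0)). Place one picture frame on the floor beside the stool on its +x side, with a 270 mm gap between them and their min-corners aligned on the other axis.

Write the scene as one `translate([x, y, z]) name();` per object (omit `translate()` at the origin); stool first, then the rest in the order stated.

stool();
translate([579, 0, 0]) picture_frame();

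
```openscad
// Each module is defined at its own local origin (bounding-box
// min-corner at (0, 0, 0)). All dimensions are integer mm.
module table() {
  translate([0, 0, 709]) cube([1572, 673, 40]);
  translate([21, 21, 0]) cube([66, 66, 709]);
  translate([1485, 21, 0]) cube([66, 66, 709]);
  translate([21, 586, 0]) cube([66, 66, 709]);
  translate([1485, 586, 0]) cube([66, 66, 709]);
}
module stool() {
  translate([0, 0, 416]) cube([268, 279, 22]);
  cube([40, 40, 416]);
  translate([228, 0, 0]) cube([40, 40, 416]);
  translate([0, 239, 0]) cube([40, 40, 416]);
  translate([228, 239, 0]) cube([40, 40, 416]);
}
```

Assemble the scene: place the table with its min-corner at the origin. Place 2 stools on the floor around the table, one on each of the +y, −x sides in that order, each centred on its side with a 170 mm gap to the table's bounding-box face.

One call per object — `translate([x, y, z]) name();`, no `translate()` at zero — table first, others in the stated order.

table();
translate([652, 843, 0]) stool();
translate([-438, 197, 0]) stool();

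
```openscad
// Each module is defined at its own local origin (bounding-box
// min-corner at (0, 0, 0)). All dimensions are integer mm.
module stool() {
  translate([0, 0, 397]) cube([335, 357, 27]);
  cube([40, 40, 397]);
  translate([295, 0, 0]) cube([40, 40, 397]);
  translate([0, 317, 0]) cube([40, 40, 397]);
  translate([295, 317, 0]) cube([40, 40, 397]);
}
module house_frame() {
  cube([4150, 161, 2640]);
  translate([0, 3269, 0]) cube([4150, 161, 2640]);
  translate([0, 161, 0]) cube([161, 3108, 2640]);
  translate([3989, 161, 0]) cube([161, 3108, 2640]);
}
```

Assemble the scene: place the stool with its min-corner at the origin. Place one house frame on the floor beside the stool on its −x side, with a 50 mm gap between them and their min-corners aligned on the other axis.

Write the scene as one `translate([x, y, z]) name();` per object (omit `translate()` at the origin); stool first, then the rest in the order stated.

stool();
translate([-4200, 0, 0]) house_frame();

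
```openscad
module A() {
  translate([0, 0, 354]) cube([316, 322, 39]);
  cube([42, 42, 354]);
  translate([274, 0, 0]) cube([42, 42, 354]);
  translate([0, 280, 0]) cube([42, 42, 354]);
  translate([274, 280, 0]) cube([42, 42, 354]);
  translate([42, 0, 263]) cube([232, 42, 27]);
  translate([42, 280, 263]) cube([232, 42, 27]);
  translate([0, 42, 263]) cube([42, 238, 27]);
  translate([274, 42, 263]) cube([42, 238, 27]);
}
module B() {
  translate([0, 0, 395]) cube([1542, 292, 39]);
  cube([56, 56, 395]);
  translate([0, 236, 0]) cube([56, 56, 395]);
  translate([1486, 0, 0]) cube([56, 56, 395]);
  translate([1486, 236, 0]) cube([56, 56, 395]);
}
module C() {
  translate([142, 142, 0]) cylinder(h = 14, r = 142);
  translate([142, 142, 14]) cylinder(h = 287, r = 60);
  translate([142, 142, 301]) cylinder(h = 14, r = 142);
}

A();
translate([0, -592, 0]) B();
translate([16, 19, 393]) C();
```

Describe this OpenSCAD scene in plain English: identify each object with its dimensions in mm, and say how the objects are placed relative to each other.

A is a simple wooden stool: a rectangular seat 316 mm (x) by 322 mm (y), 39 mm thick, top face at z = 393 mm, on four square legs, each 42×42 mm in cross-section. The legs rest on z = 0, each flush with a corner of the seat. Four stretchers, 42 mm wide and 27 mm tall, connect adjacent legs with their undersides at z = 263 mm, each running between the inner faces of the legs it joins and aligned with the legs' outer faces on the other axis.

B is a long wooden bench with a 1542 mm (x) × 292 mm (y) seat, 39 mm thick, its top surface 434 mm above the floor. Four 56 mm square legs at the seat corners, flush with the edges, run from z = 0 to the seat underside.

C is a spool: two coaxial disc flanges of radius 142 mm and thickness 14 mm, joined by a core cylinder of radius 60 mm and height 287 mm. The lower flange rests on z = 0 and the three cylinders share a vertical axis.

The bench is on the floor beside the stool on its −y side. The spool is on top of the stool, centred.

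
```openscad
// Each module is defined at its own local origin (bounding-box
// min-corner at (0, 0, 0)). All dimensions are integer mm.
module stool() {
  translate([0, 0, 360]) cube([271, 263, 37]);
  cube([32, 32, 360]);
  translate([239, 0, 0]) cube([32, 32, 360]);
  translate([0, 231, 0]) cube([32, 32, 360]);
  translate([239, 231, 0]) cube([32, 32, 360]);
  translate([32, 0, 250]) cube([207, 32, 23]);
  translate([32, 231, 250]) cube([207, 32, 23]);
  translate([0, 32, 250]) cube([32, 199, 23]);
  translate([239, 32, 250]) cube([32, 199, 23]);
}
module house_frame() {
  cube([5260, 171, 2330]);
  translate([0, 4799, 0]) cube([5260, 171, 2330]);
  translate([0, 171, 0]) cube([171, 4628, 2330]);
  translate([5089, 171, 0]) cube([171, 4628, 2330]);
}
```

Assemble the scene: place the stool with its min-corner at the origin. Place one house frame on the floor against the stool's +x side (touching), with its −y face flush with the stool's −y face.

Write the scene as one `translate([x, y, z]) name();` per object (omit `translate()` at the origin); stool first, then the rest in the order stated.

stool();
translate([271, 0, 0]) house_frame();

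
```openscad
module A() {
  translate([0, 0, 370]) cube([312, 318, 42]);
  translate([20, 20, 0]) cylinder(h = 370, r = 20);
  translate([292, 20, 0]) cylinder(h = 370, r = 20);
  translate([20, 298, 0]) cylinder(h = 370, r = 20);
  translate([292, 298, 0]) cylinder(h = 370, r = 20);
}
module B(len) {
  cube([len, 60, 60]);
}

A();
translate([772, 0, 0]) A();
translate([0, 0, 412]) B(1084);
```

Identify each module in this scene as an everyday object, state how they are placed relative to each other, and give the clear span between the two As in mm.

A is a stool. B is a beam. A beam spans the tops of two stools. The clear span between the two stools is 460 mm.

Second stool starts at x = 772; first ends at x = 312; clear span = 772 − 312 = 460 mm.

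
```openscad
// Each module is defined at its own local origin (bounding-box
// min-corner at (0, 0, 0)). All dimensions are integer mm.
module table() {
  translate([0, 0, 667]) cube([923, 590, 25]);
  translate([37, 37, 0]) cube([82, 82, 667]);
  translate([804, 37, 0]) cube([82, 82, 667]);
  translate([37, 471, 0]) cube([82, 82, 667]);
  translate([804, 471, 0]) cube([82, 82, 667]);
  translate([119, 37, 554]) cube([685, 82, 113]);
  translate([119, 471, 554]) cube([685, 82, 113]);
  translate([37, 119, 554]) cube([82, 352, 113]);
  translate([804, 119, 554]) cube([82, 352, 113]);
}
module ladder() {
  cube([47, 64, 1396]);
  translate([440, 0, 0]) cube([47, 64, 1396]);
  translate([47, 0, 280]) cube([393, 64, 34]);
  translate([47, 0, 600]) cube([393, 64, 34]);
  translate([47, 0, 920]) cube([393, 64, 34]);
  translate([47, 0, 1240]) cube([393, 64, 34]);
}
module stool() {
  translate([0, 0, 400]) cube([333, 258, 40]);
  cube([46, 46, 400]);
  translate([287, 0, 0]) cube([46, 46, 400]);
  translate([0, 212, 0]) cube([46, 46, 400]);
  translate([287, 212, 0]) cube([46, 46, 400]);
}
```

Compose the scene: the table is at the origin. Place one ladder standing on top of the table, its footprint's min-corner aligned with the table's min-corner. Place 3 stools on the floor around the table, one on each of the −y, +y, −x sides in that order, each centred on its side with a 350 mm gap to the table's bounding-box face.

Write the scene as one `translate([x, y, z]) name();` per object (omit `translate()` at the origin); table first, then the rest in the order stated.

table();
translate([0, 0, 692]) ladder();
translate([295, -608, 0]) stool();
translate([295, 940, 0]) stool();
translate([-683, 166, 0]) stool();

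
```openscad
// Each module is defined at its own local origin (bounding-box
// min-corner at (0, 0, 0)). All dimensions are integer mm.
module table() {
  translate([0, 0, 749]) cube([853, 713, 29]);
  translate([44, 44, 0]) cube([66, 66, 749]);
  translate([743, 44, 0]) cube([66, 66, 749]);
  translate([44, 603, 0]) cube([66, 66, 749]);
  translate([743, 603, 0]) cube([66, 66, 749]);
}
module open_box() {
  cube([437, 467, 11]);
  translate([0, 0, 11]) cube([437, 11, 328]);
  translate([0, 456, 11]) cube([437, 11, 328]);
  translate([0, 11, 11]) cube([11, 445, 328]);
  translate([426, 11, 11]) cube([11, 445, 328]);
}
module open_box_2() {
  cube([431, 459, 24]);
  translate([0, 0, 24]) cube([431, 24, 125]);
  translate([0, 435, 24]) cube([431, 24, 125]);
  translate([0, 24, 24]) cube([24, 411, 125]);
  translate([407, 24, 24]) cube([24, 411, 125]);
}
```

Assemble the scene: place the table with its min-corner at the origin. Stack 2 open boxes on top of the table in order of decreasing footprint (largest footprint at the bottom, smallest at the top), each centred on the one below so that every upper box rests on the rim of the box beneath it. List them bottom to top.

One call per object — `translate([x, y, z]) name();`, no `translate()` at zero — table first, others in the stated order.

table();
translate([208, 123, 778]) open_box();
translate([211, 127, 1117]) open_box_2();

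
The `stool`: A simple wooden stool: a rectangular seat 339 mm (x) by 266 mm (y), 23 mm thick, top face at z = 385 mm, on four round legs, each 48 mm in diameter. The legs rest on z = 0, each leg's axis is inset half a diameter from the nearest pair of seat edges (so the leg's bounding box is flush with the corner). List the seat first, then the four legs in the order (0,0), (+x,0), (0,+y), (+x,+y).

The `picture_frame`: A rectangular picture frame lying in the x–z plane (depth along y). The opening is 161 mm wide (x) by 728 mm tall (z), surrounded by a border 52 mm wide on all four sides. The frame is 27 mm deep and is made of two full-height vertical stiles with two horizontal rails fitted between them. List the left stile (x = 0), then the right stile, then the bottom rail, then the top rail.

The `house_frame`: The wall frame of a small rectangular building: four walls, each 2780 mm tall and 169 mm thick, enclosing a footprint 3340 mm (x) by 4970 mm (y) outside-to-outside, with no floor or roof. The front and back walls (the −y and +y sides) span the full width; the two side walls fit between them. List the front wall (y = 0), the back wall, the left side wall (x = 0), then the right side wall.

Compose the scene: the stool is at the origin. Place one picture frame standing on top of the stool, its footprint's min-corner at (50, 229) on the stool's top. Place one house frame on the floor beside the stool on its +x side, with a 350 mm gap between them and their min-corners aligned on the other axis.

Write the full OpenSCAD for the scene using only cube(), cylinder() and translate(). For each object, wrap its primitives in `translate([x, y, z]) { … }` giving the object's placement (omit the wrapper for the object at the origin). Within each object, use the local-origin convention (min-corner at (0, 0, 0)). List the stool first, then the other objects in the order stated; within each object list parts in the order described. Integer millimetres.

translate([0, 0, 362]) cube([339, 266, 23]);
translate([24, 24, 0]) cylinder(h = 362, r = 24);
translate([315, 24, 0]) cylinder(h = 362, r = 24);
translate([24, 242, 0]) cylinder(h = 362, r = 24);
translate([315, 242, 0]) cylinder(h = 362, r = 24);
translate([50, 229, 385]) {
  cube([52, 27, 832]);
  translate([213, 0, 0]) cube([52, 27, 832]);
  translate([52, 0, 0]) cube([161, 27, 52]);
  translate([52, 0, 780]) cube([161, 27, 52]);
}
translate([689, 0, 0]) {
  cube([3340, 169, 2780]);
  translate([0, 4801, 0]) cube([3340, 169, 2780]);
  translate([0, 169, 0]) cube([169, 4632, 2780]);
  translate([3171, 169, 0]) cube([169, 4632, 2780]);
}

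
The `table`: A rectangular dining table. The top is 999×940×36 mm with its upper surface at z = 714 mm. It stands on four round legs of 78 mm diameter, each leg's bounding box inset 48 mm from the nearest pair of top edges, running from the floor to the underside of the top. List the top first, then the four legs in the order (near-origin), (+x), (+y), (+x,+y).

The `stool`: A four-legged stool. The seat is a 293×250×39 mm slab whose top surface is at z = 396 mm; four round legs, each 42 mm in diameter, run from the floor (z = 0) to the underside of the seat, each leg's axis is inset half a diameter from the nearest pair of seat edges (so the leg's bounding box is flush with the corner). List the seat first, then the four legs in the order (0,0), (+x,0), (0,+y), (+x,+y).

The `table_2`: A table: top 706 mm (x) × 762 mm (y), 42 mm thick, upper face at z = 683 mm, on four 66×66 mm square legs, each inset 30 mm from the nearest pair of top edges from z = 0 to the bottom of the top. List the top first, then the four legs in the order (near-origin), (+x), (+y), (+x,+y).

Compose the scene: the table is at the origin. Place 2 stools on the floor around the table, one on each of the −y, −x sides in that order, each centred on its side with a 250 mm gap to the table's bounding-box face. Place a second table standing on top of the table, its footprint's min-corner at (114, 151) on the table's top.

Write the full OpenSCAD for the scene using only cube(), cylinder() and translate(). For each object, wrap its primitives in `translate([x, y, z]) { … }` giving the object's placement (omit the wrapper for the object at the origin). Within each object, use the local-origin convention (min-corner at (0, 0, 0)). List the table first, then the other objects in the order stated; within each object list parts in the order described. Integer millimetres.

translate([0, 0, 678]) cube([999, 940, 36]);
translate([87, 87, 0]) cylinder(h = 678, r = 39);
translate([912, 87, 0]) cylinder(h = 678, r = 39);
translate([87, 853, 0]) cylinder(h = 678, r = 39);
translate([912, 853, 0]) cylinder(h = 678, r = 39);
translate([353, -500, 0]) {
  translate([0, 0, 357]) cube([293, 250, 39]);
  translate([21, 21, 0]) cylinder(h = 357, r = 21);
  translate([272, 21, 0]) cylinder(h = 357, r = 21);
  translate([21, 229, 0]) cylinder(h = 357, r = 21);
  translate([272, 229, 0]) cylinder(h = 357, r = 21);
}
translate([-543, 345, 0]) {
  translate([0, 0, 357]) cube([293, 250, 39]);
  translate([21, 21, 0]) cylinder(h = 357, r = 21);
  translate([272, 21, 0]) cylinder(h = 357, r = 21);
  translate([21, 229, 0]) cylinder(h = 357, r = 21);
  translate([272, 229, 0]) cylinder(h = 357, r = 21);
}
translate([114, 151, 714]) {
  translate([0, 0, 641]) cube([706, 762, 42]);
  translate([30, 30, 0]) cube([66, 66, 641]);
  translate([610, 30, 0]) cube([66, 66, 641]);
  translate([30, 666, 0]) cube([66, 66, 641]);
  translate([610, 666, 0]) cube([66, 66, 641]);
}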